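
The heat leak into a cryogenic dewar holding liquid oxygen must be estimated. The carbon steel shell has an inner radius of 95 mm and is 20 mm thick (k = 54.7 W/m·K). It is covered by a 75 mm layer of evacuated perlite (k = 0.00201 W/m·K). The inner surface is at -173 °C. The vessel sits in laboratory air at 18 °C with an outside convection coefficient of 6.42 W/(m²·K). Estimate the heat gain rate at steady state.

Q ≈ 1.4 W

Spherical conduction: R = (1/r_in − 1/r_out)/(4πk) per layer; series-sum.
R_carbon steel shell = (1/0.095 − 1/0.115)/(4π×54.7) = 0.002663 K/W
R_evacuated perlite = (1/0.115 − 1/0.19)/(4π×0.00201) = 135.9 K/W
R_outer film = 1/(h·4πr_o²) = 1/(6.42×4π×0.19²) = 0.3434 K/W
R_total = 136.2 K/W
Q = ΔT/R_total = 191/136.2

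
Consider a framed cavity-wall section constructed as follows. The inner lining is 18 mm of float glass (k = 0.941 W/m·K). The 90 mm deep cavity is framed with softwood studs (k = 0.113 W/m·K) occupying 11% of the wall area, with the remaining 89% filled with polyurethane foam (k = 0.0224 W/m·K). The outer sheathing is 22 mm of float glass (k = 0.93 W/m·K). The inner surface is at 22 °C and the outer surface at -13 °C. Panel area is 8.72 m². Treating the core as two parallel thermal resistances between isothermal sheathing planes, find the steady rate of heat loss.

Q ≈ 108 W

Sheathing layers in series; stud and cavity paths in parallel between them.
R_inner = 0.018/(0.941×8.72) = 0.002194 K/W
R_stud  = 0.09/(0.113×0.11×8.72) = 0.8303 K/W
R_cav   = 0.09/(0.0224×0.89×8.72) = 0.5177 K/W
1/R_core = 1/R_stud + 1/R_cav → R_core = 0.3189 K/W
R_outer = 0.022/(0.93×8.72) = 0.002713 K/W
R_total = 0.3238 K/W
Q = ΔT/R_total = 35/0.3238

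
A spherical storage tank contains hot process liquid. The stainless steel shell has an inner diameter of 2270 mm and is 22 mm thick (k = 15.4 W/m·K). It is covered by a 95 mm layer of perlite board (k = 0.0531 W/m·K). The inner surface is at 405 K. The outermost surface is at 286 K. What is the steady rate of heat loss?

Q ≈ 1210 W

Radial (spherical) resistances in series:
R_stainless steel shell = (1/1.135 − 1/1.157)/(4π×15.4) = 8.657×10^-5 K/W
R_perlite board = (1/1.157 − 1/1.252)/(4π×0.0531) = 0.09828 K/W
R_total = 0.09837 K/W
Q = ΔT/R_total = 119/0.09837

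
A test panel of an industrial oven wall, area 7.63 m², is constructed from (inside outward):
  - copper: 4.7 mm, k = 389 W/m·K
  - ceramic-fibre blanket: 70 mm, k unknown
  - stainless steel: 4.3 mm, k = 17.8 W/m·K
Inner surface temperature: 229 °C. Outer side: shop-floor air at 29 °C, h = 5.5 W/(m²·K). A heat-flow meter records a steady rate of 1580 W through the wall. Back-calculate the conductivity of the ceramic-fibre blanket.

k ≈ 0.0893 W/(m·K)

Model the wall as resistances in series:
R_copper = L/(kA) = 0.0047/(389×7.63) = 1.584×10^-6 K/W
R_stainless steel = L/(kA) = 0.0043/(17.8×7.63) = 3.166×10^-5 K/W
R_outer film = 1/(h_o·A) = 1/(5.5×7.63) = 0.02383 K/W
Sum of known resistances R_other = 0.02386 K/W
Total R = ΔT/Q = 200/1580 = 0.1266 K/W
R_ceramic-fibre blanket = R_total − R_other = 0.1027 K/W
k = L/(R·A) = 0.07/(0.1027×7.63)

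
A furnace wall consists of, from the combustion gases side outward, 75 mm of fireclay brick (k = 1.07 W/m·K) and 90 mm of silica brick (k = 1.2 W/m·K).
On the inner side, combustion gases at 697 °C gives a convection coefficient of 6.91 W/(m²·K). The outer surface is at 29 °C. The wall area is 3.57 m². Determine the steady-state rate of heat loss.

Q ≈ 8230 W

Thermal resistances in series:
R_inner film = 1/(h_i·A) = 1/(6.91×3.57) = 0.04054 K/W
R_fireclay brick = L/(kA) = 0.075/(1.07×3.57) = 0.01963 K/W
R_silica brick = L/(kA) = 0.09/(1.2×3.57) = 0.02101 K/W
R_total = 0.08118 K/W
Q = ΔT / R_total = 668 / 0.08118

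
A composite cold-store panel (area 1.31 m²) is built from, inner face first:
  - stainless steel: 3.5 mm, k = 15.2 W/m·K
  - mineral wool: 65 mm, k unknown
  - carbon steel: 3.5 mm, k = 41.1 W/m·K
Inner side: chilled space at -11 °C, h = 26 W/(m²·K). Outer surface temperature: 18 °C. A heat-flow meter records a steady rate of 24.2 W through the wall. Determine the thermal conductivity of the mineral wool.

Using the resistance-network approach (series):
R_inner film = 1/(h_i·A) = 1/(26×1.31) = 0.02936 K/W
R_stainless steel = L/(kA) = 0.0035/(15.2×1.31) = 1.758×10^-4 K/W
R_carbon steel = L/(kA) = 0.0035/(41.1×1.31) = 6.501×10^-5 K/W
Sum of known resistances R_other = 0.0296 K/W
Total R = ΔT/Q = 29/24.2 = 1.198 K/W
R_mineral wool = R_total − R_other = 1.169 K/W
k = L/(R·A) = 0.065/(1.169×1.31)

k ≈ 0.0425 W/(m·K)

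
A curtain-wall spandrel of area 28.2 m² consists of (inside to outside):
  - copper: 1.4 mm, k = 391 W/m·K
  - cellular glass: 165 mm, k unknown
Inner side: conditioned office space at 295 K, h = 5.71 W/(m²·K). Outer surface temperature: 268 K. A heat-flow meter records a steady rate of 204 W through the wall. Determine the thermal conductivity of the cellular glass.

Treating each layer as a thermal resistance in series:
R_inner film = 1/(h_i·A) = 1/(5.71×28.2) = 0.00621 K/W
R_copper = L/(kA) = 0.0014/(391×28.2) = 1.27×10^-7 K/W
Sum of known resistances R_other = 0.00621 K/W
Total R = ΔT/Q = 27/204 = 0.1324 K/W
R_cellular glass = R_total − R_other = 0.1261 K/W
k = L/(R·A) = 0.165/(0.1261×28.2)

k ≈ 0.0464 W/(m·K)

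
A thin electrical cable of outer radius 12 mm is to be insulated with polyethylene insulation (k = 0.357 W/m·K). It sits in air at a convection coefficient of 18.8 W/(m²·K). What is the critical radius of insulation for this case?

r_cr ≈ 19 mm

For a cylinder r_cr = k/h = 0.357/18.8
r_cr = 19 mm; since the bare radius (12 mm) is below r_cr, adding a thin layer of insulation will *increase* heat loss.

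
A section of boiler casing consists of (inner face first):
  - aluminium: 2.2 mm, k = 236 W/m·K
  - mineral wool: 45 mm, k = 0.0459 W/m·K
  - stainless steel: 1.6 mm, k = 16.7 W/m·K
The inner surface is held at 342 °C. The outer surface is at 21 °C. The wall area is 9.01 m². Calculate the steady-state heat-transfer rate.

Using the resistance-network approach (series):
R_aluminium = L/(kA) = 0.0022/(236×9.01) = 1.035×10^-6 K/W
R_mineral wool = L/(kA) = 0.045/(0.0459×9.01) = 0.1088 K/W
R_stainless steel = L/(kA) = 0.0016/(16.7×9.01) = 1.063×10^-5 K/W
R_total = 0.1088 K/W
Q = ΔT / R_total = 321 / 0.1088

Q ≈ 2950 W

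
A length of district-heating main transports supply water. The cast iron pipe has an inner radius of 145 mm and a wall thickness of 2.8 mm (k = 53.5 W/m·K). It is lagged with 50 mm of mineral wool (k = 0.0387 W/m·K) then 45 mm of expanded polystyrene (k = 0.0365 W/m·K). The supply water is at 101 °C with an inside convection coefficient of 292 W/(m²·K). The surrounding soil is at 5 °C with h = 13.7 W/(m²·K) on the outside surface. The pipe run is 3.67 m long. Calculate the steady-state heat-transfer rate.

Cylindrical conduction, so R = ln(r₂/r₁)/(2πkL) per layer, in series:
R_inner film = 1/(h_i·2πr₁L) = 1/(292×2π×0.145×3.67) = 0.001024 K/W
R_cast iron pipe wall = ln(147.8/145)/(2π×53.5×3.67) = 1.55×10^-5 K/W
R_mineral wool = ln(197.8/147.8)/(2π×0.0387×3.67) = 0.3265 K/W
R_expanded polystyrene = ln(242.8/197.8)/(2π×0.0365×3.67) = 0.2435 K/W
R_outer film = 1/(h_o·2πr_oL) = 1/(13.7×2π×0.2428×3.67) = 0.01304 K/W
R_total = 0.5842 K/W
Q = ΔT/R_total = 96/0.5842

Q ≈ 164 W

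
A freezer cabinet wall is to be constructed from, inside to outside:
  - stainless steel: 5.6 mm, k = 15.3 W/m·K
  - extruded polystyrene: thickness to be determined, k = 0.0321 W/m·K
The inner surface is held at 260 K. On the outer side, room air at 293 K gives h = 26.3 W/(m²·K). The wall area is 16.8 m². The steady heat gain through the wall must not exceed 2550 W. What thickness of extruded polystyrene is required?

Model the wall as resistances in series:
R_stainless steel = L/(kA) = 0.0056/(15.3×16.8) = 2.179×10^-5 K/W
R_outer film = 1/(h_o·A) = 1/(26.3×16.8) = 0.002263 K/W
Sum of the known resistances R_other = 0.002285 K/W
Required total resistance R_tot = ΔT/Q_allow = 33/2550 = 0.01294 K/W
R_extruded polystyrene = R_tot − R_other = 0.01066 K/W
L = R·k·A = 0.01066×0.0321×16.8

L ≈ 5.75 mm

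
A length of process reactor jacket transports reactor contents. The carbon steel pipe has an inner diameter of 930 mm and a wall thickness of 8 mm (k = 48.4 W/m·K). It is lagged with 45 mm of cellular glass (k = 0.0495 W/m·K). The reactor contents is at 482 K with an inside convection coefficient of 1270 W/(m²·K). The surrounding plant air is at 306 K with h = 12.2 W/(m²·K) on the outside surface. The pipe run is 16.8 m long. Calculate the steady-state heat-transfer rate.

Treating each annulus and film as a series resistance:
R_inner film = 1/(h_i·2πr₁L) = 1/(1270×2π×0.465×16.8) = 1.604×10^-5 K/W
R_carbon steel pipe wall = ln(473/465)/(2π×48.4×16.8) = 3.339×10^-6 K/W
R_cellular glass = ln(518/473)/(2π×0.0495×16.8) = 0.01739 K/W
R_outer film = 1/(h_o·2πr_oL) = 1/(12.2×2π×0.518×16.8) = 0.001499 K/W
R_total = 0.01891 K/W
Q = ΔT/R_total = 176/0.01891

Q ≈ 9310 W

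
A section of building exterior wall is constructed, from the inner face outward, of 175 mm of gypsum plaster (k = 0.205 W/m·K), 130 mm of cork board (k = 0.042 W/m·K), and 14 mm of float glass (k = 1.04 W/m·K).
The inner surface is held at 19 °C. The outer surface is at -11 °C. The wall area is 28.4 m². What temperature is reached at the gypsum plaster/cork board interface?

T ≈ 12.5 °C

Thermal resistances in series:
R_gypsum plaster = L/(kA) = 0.175/(0.205×28.4) = 0.03006 K/W
R_cork board = L/(kA) = 0.13/(0.042×28.4) = 0.109 K/W
R_float glass = L/(kA) = 0.014/(1.04×28.4) = 4.74×10^-4 K/W
R_total = 0.1395 K/W;  Q = ΔT/R_total = 30/0.1395 = 215 W
T_interface = T_inner − Q·ΣR(inner→interface) = 19 − 215×0.03006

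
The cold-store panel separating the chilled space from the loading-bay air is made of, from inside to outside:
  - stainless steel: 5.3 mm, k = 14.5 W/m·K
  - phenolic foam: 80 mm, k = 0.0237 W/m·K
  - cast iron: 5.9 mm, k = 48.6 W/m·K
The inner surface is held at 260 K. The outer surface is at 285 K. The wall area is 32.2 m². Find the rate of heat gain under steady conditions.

Q ≈ 238 W

Treating each layer as a thermal resistance in series:
R_stainless steel = L/(kA) = 0.0053/(14.5×32.2) = 1.135×10^-5 K/W
R_phenolic foam = L/(kA) = 0.08/(0.0237×32.2) = 0.1048 K/W
R_cast iron = L/(kA) = 0.0059/(48.6×32.2) = 3.77×10^-6 K/W
R_total = 0.1048 K/W
Q = ΔT / R_total = 25 / 0.1048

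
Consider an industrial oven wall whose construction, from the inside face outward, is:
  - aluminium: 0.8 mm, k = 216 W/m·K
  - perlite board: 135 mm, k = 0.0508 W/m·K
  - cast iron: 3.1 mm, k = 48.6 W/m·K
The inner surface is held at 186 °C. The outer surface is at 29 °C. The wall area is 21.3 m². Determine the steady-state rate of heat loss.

Q ≈ 1260 W

Model the wall as resistances in series:
R_aluminium = L/(kA) = 0.0008/(216×21.3) = 1.739×10^-7 K/W
R_perlite board = L/(kA) = 0.135/(0.0508×21.3) = 0.1248 K/W
R_cast iron = L/(kA) = 0.0031/(48.6×21.3) = 2.995×10^-6 K/W
R_total = 0.1248 K/W
Q = ΔT / R_total = 157 / 0.1248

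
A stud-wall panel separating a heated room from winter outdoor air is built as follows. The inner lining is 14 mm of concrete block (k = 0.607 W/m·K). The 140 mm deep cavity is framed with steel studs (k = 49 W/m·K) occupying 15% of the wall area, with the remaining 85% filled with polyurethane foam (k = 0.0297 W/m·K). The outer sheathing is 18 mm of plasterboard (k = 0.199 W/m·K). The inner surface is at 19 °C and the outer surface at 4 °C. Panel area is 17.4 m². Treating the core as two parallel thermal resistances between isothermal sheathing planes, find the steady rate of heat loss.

Q ≈ 1970 W

Sheathing layers in series; stud and cavity paths in parallel between them.
R_inner = 0.014/(0.607×17.4) = 0.001326 K/W
R_stud  = 0.14/(49×0.15×17.4) = 0.001095 K/W
R_cav   = 0.14/(0.0297×0.85×17.4) = 0.3187 K/W
1/R_core = 1/R_stud + 1/R_cav → R_core = 0.001091 K/W
R_outer = 0.018/(0.199×17.4) = 0.005198 K/W
R_total = 0.007615 K/W
Q = ΔT/R_total = 15/0.007615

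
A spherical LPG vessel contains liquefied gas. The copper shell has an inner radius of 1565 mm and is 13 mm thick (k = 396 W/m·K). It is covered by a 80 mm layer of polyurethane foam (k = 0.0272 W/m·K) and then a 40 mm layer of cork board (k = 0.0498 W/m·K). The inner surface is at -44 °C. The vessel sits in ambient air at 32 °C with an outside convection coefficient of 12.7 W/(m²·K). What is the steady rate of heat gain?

Spherical conduction: R = (1/r_in − 1/r_out)/(4πk) per layer; series-sum.
R_copper shell = (1/1.565 − 1/1.578)/(4π×396) = 1.058×10^-6 K/W
R_polyurethane foam = (1/1.578 − 1/1.658)/(4π×0.0272) = 0.08946 K/W
R_cork board = (1/1.658 − 1/1.698)/(4π×0.0498) = 0.0227 K/W
R_outer film = 1/(h·4πr_o²) = 1/(12.7×4π×1.698²) = 0.002173 K/W
R_total = 0.1143 K/W
Q = ΔT/R_total = 76/0.1143

Q ≈ 665 W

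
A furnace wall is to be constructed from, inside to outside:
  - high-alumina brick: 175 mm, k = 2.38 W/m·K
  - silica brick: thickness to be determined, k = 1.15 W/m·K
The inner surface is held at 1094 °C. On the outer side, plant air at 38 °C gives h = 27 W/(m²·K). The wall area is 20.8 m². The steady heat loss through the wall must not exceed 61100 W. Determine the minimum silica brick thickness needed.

L ≈ 286 mm

Treating each layer as a thermal resistance in series:
R_high-alumina brick = L/(kA) = 0.175/(2.38×20.8) = 0.003535 K/W
R_outer film = 1/(h_o·A) = 1/(27×20.8) = 0.001781 K/W
Sum of the known resistances R_other = 0.005316 K/W
Required total resistance R_tot = ΔT/Q_allow = 1056/61100 = 0.01728 K/W
R_silica brick = R_tot − R_other = 0.01197 K/W
L = R·k·A = 0.01197×1.15×20.8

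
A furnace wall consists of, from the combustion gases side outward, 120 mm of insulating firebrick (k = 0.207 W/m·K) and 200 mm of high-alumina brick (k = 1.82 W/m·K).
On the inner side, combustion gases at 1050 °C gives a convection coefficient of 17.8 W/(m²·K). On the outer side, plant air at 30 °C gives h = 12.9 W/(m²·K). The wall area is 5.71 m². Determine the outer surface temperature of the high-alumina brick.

Using the resistance-network approach (series):
R_inner film = 1/(h_i·A) = 1/(17.8×5.71) = 0.009839 K/W
R_insulating firebrick = L/(kA) = 0.12/(0.207×5.71) = 0.1015 K/W
R_high-alumina brick = L/(kA) = 0.2/(1.82×5.71) = 0.01925 K/W
R_outer film = 1/(h_o·A) = 1/(12.9×5.71) = 0.01358 K/W
R_total = 0.1442 K/W;  Q = ΔT/R_total = 1020/0.1442 = 7074 W
T_interface = T_inner − Q·ΣR(inner→interface) = 1050 − 7070×0.1306

T ≈ 126 °C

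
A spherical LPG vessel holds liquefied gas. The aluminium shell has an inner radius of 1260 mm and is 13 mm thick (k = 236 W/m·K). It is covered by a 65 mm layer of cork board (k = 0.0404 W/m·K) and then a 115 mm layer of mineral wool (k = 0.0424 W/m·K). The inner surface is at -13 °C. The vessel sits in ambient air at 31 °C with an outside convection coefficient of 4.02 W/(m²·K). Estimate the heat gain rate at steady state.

Q ≈ 225 W

Radial (spherical) resistances in series:
R_aluminium shell = (1/1.26 − 1/1.273)/(4π×236) = 2.733×10^-6 K/W
R_cork board = (1/1.273 − 1/1.338)/(4π×0.0404) = 0.07517 K/W
R_mineral wool = (1/1.338 − 1/1.453)/(4π×0.0424) = 0.111 K/W
R_outer film = 1/(h·4πr_o²) = 1/(4.02×4π×1.453²) = 0.009376 K/W
R_total = 0.1956 K/W
Q = ΔT/R_total = 44/0.1956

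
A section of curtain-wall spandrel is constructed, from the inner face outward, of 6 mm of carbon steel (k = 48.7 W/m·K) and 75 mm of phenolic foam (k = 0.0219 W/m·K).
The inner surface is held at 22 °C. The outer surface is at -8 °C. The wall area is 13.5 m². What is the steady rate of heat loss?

Series thermal resistances:
R_carbon steel = L/(kA) = 0.006/(48.7×13.5) = 9.126×10^-6 K/W
R_phenolic foam = L/(kA) = 0.075/(0.0219×13.5) = 0.2537 K/W
R_total = 0.2537 K/W
Q = ΔT / R_total = 30 / 0.2537

Q ≈ 118 W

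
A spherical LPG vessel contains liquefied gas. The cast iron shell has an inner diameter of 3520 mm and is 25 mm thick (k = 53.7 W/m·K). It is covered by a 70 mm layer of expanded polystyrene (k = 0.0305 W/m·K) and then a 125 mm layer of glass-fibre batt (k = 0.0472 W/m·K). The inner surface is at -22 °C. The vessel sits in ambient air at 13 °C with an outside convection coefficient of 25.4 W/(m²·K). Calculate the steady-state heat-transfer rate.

Spherical conduction: R = (1/r_in − 1/r_out)/(4πk) per layer; series-sum.
R_cast iron shell = (1/1.76 − 1/1.785)/(4π×53.7) = 1.179×10^-5 K/W
R_expanded polystyrene = (1/1.785 − 1/1.855)/(4π×0.0305) = 0.05516 K/W
R_glass-fibre batt = (1/1.855 − 1/1.98)/(4π×0.0472) = 0.05738 K/W
R_outer film = 1/(h·4πr_o²) = 1/(25.4×4π×1.98²) = 7.991×10^-4 K/W
R_total = 0.1133 K/W
Q = ΔT/R_total = 35/0.1133

Q ≈ 309 W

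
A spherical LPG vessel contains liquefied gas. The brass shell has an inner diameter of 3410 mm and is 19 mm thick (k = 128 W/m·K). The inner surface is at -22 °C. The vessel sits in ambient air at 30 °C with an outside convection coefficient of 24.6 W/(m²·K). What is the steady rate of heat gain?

Spherical conduction: R = (1/r_in − 1/r_out)/(4πk) per layer; series-sum.
R_brass shell = (1/1.705 − 1/1.724)/(4π×128) = 4.019×10^-6 K/W
R_outer film = 1/(h·4πr_o²) = 1/(24.6×4π×1.724²) = 0.001088 K/W
R_total = 0.001092 K/W
Q = ΔT/R_total = 52/0.001092

Q ≈ 47600 W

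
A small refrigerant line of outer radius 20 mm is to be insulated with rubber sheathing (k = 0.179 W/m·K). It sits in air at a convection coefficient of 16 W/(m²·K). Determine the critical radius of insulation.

r_cr ≈ 11.2 mm

For a cylinder r_cr = k/h = 0.179/16
r_cr = 11.2 mm; since the bare radius (20 mm) is above r_cr, any added insulation will reduce heat loss.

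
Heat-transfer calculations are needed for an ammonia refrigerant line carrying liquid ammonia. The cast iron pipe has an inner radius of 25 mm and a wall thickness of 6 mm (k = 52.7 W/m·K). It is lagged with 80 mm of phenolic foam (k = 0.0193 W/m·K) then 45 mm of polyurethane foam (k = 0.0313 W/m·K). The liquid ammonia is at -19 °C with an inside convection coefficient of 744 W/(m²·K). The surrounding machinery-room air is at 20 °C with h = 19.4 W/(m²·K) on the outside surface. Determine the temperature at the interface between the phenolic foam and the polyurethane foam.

T ≈ 14.4 °C

For a radial system each layer contributes R = ln(r_out/r_in)/(2πkL); films add R = 1/(hA).
R_inner film = 1/(h_i·2πr₁L) = 1/(744×2π×0.025×1) = 0.008557 K/W
R_cast iron pipe wall = ln(31/25)/(2π×52.7×1) = 6.496×10^-4 K/W
R_phenolic foam = ln(111/31)/(2π×0.0193×1) = 10.52 K/W
R_polyurethane foam = ln(156/111)/(2π×0.0313×1) = 1.73 K/W
R_outer film = 1/(h_o·2πr_oL) = 1/(19.4×2π×0.156×1) = 0.05259 K/W
R_total = 12.31 K/W
Q = ΔT/R_total = 39/12.31
Q = 3.17 W/m
T_interface = T_inner + Q·ΣR(inner→interface) = -19 + 3.17×10.53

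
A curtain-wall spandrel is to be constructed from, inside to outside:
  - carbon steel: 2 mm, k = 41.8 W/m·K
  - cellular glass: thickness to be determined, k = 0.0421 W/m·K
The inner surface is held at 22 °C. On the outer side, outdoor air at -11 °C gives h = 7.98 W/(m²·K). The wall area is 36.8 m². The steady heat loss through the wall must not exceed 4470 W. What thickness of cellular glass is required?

L ≈ 6.16 mm

Using the resistance-network approach (series):
R_carbon steel = L/(kA) = 0.002/(41.8×36.8) = 1.3×10^-6 K/W
R_outer film = 1/(h_o·A) = 1/(7.98×36.8) = 0.003405 K/W
Sum of the known resistances R_other = 0.003407 K/W
Required total resistance R_tot = ΔT/Q_allow = 33/4470 = 0.007383 K/W
R_cellular glass = R_tot − R_other = 0.003976 K/W
L = R·k·A = 0.003976×0.0421×36.8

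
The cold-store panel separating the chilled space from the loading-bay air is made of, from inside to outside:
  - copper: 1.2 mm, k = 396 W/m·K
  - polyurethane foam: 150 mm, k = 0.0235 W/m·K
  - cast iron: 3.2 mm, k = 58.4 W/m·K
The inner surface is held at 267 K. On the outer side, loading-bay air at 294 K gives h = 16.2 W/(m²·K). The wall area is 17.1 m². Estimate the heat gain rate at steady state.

Thermal resistances in series:
R_copper = L/(kA) = 0.0012/(396×17.1) = 1.772×10^-7 K/W
R_polyurethane foam = L/(kA) = 0.15/(0.0235×17.1) = 0.3733 K/W
R_cast iron = L/(kA) = 0.0032/(58.4×17.1) = 3.204×10^-6 K/W
R_outer film = 1/(h_o·A) = 1/(16.2×17.1) = 0.00361 K/W
R_total = 0.3769 K/W
Q = ΔT / R_total = 27 / 0.3769

Q ≈ 71.6 W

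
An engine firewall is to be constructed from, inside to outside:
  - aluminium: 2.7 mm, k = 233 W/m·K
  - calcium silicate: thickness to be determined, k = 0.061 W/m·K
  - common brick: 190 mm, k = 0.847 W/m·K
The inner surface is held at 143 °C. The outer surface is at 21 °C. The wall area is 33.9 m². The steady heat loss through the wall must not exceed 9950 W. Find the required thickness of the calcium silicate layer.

L ≈ 11.7 mm

Thermal resistances in series:
R_aluminium = L/(kA) = 0.0027/(233×33.9) = 3.418×10^-7 K/W
R_common brick = L/(kA) = 0.19/(0.847×33.9) = 0.006617 K/W
Sum of the known resistances R_other = 0.006617 K/W
Required total resistance R_tot = ΔT/Q_allow = 122/9950 = 0.01226 K/W
R_calcium silicate = R_tot − R_other = 0.005644 K/W
L = R·k·A = 0.005644×0.061×33.9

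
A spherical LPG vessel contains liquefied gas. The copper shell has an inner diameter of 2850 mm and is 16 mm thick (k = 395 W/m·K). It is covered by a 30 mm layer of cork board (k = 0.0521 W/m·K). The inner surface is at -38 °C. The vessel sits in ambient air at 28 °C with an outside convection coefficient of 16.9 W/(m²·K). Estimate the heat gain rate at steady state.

Q ≈ 2770 W

Each spherical layer contributes R = (1/r_i − 1/r_o)/(4πk):
R_copper shell = (1/1.425 − 1/1.441)/(4π×395) = 1.57×10^-6 K/W
R_cork board = (1/1.441 − 1/1.471)/(4π×0.0521) = 0.02162 K/W
R_outer film = 1/(h·4πr_o²) = 1/(16.9×4π×1.471²) = 0.002176 K/W
R_total = 0.02379 K/W
Q = ΔT/R_total = 66/0.02379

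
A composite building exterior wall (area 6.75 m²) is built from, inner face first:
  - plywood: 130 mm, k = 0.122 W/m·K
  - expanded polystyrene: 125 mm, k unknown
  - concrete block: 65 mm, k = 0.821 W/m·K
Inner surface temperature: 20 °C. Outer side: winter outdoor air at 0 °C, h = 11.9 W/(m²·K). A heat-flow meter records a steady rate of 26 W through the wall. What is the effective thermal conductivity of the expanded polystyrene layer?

k ≈ 0.0315 W/(m·K)

Treating each layer as a thermal resistance in series:
R_plywood = L/(kA) = 0.13/(0.122×6.75) = 0.1579 K/W
R_concrete block = L/(kA) = 0.065/(0.821×6.75) = 0.01173 K/W
R_outer film = 1/(h_o·A) = 1/(11.9×6.75) = 0.01245 K/W
Sum of known resistances R_other = 0.182 K/W
Total R = ΔT/Q = 20/26 = 0.7692 K/W
R_expanded polystyrene = R_total − R_other = 0.5872 K/W
k = L/(R·A) = 0.125/(0.5872×6.75)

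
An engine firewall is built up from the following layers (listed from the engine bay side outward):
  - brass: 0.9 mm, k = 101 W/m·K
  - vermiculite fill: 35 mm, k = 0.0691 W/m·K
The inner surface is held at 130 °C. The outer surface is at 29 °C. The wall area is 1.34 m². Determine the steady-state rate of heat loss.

Q ≈ 267 W

Treating each layer as a thermal resistance in series:
R_brass = L/(kA) = 0.0009/(101×1.34) = 6.65×10^-6 K/W
R_vermiculite fill = L/(kA) = 0.035/(0.0691×1.34) = 0.378 K/W
R_total = 0.378 K/W
Q = ΔT / R_total = 101 / 0.378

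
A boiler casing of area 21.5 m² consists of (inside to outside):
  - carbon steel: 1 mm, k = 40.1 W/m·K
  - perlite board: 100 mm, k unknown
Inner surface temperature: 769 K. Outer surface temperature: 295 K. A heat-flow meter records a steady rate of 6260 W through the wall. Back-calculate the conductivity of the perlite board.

k ≈ 0.0614 W/(m·K)

Thermal resistances in series:
R_carbon steel = L/(kA) = 0.001/(40.1×21.5) = 1.16×10^-6 K/W
Sum of known resistances R_other = 1.16×10^-6 K/W
Total R = ΔT/Q = 474/6260 = 0.07572 K/W
R_perlite board = R_total − R_other = 0.07572 K/W
k = L/(R·A) = 0.1/(0.07572×21.5)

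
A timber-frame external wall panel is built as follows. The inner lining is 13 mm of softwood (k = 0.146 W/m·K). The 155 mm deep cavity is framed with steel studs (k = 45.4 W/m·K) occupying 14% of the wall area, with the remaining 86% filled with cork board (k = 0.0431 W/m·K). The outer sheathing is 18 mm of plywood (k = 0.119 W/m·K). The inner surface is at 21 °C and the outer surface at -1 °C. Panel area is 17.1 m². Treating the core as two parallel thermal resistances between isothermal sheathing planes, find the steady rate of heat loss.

Sheathing layers in series; stud and cavity paths in parallel between them.
R_inner = 0.013/(0.146×17.1) = 0.005207 K/W
R_stud  = 0.155/(45.4×0.14×17.1) = 0.001426 K/W
R_cav   = 0.155/(0.0431×0.86×17.1) = 0.2445 K/W
1/R_core = 1/R_stud + 1/R_cav → R_core = 0.001418 K/W
R_outer = 0.018/(0.119×17.1) = 0.008846 K/W
R_total = 0.01547 K/W
Q = ΔT/R_total = 22/0.01547

Q ≈ 1420 W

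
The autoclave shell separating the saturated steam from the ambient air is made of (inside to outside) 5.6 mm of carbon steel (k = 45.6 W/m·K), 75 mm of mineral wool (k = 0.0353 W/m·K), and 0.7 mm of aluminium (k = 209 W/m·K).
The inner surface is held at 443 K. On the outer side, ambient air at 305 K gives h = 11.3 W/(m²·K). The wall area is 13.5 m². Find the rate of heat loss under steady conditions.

Thermal resistances in series:
R_carbon steel = L/(kA) = 0.0056/(45.6×13.5) = 9.097×10^-6 K/W
R_mineral wool = L/(kA) = 0.075/(0.0353×13.5) = 0.1574 K/W
R_aluminium = L/(kA) = 0.0007/(209×13.5) = 2.481×10^-7 K/W
R_outer film = 1/(h_o·A) = 1/(11.3×13.5) = 0.006555 K/W
R_total = 0.1639 K/W
Q = ΔT / R_total = 138 / 0.1639

Q ≈ 842 W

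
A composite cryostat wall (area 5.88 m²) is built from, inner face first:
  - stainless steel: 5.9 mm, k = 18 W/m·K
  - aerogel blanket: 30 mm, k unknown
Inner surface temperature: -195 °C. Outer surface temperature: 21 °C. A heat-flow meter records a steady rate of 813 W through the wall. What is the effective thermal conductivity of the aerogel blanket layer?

Treating each layer as a thermal resistance in series:
R_stainless steel = L/(kA) = 0.0059/(18×5.88) = 5.574×10^-5 K/W
Sum of known resistances R_other = 5.574×10^-5 K/W
Total R = ΔT/Q = 216/813 = 0.2657 K/W
R_aerogel blanket = R_total − R_other = 0.2656 K/W
k = L/(R·A) = 0.03/(0.2656×5.88)

k ≈ 0.0192 W/(m·K)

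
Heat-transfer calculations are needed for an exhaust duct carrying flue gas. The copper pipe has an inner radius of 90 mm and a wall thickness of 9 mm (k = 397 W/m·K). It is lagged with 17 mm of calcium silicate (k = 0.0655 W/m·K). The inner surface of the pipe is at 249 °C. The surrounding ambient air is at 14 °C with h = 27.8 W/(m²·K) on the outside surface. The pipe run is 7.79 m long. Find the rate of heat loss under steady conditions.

Q ≈ 4210 W

Treating each annulus and film as a series resistance:
R_copper pipe wall = ln(99/90)/(2π×397×7.79) = 4.905×10^-6 K/W
R_calcium silicate = ln(116/99)/(2π×0.0655×7.79) = 0.04943 K/W
R_outer film = 1/(h_o·2πr_oL) = 1/(27.8×2π×0.116×7.79) = 0.006335 K/W
R_total = 0.05577 K/W
Q = ΔT/R_total = 235/0.05577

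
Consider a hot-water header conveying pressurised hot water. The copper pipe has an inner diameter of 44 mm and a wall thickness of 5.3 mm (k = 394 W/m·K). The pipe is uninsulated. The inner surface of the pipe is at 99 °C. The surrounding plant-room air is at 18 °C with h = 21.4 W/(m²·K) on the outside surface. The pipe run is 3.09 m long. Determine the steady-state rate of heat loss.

Per-layer cylindrical resistances, series-summed:
R_copper pipe wall = ln(27.3/22)/(2π×394×3.09) = 2.822×10^-5 K/W
R_outer film = 1/(h_o·2πr_oL) = 1/(21.4×2π×0.0273×3.09) = 0.08816 K/W
R_total = 0.08819 K/W
Q = ΔT/R_total = 81/0.08819

Q ≈ 918 W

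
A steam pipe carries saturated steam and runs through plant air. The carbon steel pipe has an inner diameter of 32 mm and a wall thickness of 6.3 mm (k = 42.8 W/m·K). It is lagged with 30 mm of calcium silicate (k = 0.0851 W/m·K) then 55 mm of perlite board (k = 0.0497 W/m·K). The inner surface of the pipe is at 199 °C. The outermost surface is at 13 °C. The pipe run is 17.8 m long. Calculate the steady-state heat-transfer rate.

For a radial system each layer contributes R = ln(r_out/r_in)/(2πkL); films add R = 1/(hA).
R_carbon steel pipe wall = ln(22.3/16)/(2π×42.8×17.8) = 6.936×10^-5 K/W
R_calcium silicate = ln(52.3/22.3)/(2π×0.0851×17.8) = 0.08956 K/W
R_perlite board = ln(107.3/52.3)/(2π×0.0497×17.8) = 0.1293 K/W
R_total = 0.2189 K/W
Q = ΔT/R_total = 186/0.2189

Q ≈ 850 W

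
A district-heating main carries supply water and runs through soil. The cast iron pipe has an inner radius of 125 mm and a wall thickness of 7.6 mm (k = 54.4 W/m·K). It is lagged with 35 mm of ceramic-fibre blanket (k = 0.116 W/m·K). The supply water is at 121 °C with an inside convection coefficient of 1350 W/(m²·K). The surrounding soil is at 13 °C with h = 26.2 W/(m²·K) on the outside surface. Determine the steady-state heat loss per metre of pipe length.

q′ ≈ 301 W/m

Cylindrical conduction, so R = ln(r₂/r₁)/(2πkL) per layer, in series:
R_inner film = 1/(h_i·2πr₁L) = 1/(1350×2π×0.125×1) = 9.431×10^-4 K/W
R_cast iron pipe wall = ln(132.6/125)/(2π×54.4×1) = 1.727×10^-4 K/W
R_ceramic-fibre blanket = ln(167.6/132.6)/(2π×0.116×1) = 0.3214 K/W
R_outer film = 1/(h_o·2πr_oL) = 1/(26.2×2π×0.1676×1) = 0.03624 K/W
R_total = 0.3587 K/W
Q = ΔT/R_total = 108/0.3587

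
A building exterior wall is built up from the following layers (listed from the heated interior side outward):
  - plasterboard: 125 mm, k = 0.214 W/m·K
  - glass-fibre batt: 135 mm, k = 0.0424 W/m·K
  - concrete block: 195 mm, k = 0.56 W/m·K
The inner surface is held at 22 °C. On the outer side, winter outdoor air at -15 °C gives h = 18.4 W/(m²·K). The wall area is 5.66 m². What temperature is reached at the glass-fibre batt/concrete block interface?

T ≈ -11.4 °C

Series thermal resistances:
R_plasterboard = L/(kA) = 0.125/(0.214×5.66) = 0.1032 K/W
R_glass-fibre batt = L/(kA) = 0.135/(0.0424×5.66) = 0.5625 K/W
R_concrete block = L/(kA) = 0.195/(0.56×5.66) = 0.06152 K/W
R_outer film = 1/(h_o·A) = 1/(18.4×5.66) = 0.009602 K/W
R_total = 0.7369 K/W;  Q = ΔT/R_total = 37/0.7369 = 50.21 W
T_interface = T_inner − Q·ΣR(inner→interface) = 22 − 50.2×0.6657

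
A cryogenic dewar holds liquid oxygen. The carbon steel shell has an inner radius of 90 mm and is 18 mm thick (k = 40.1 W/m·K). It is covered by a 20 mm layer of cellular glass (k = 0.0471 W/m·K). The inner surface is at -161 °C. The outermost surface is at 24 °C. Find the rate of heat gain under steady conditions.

Q ≈ 75.6 W

Each spherical layer contributes R = (1/r_i − 1/r_o)/(4πk):
R_carbon steel shell = (1/0.09 − 1/0.108)/(4π×40.1) = 0.003675 K/W
R_cellular glass = (1/0.108 − 1/0.128)/(4π×0.0471) = 2.444 K/W
R_total = 2.448 K/W
Q = ΔT/R_total = 185/2.448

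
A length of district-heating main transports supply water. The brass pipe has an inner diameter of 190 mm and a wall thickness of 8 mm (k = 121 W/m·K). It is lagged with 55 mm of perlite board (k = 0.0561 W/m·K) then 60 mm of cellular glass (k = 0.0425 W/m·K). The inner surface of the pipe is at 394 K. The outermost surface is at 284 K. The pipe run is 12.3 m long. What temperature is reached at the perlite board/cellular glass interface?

Radial resistances (cylindrical: R_cond = ln(r_o/r_i)/(2πkL), R_conv = 1/(h·2πrL)):
R_brass pipe wall = ln(103/95)/(2π×121×12.3) = 8.646×10^-6 K/W
R_perlite board = ln(158/103)/(2π×0.0561×12.3) = 0.09869 K/W
R_cellular glass = ln(218/158)/(2π×0.0425×12.3) = 0.098 K/W
R_total = 0.1967 K/W
Q = ΔT/R_total = 110/0.1967
Q = 559 W
T_interface = T_inner − Q·ΣR(inner→interface) = 394 − 559×0.0987

T ≈ 339 K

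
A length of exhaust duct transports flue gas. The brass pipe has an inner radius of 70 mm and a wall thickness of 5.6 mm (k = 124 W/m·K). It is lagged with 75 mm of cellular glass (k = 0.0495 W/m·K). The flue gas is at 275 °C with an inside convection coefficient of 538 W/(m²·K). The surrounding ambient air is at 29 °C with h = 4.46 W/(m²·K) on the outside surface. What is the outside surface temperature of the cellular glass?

T ≈ 52.7 °C

Per-layer cylindrical resistances, series-summed:
R_inner film = 1/(h_i·2πr₁L) = 1/(538×2π×0.07×1) = 0.004226 K/W
R_brass pipe wall = ln(75.6/70)/(2π×124×1) = 9.878×10^-5 K/W
R_cellular glass = ln(150.6/75.6)/(2π×0.0495×1) = 2.216 K/W
R_outer film = 1/(h_o·2πr_oL) = 1/(4.46×2π×0.1506×1) = 0.237 K/W
R_total = 2.457 K/W
Q = ΔT/R_total = 246/2.457
Q = 100 W/m
T_interface = T_inner − Q·ΣR(inner→interface) = 275 − 100×2.22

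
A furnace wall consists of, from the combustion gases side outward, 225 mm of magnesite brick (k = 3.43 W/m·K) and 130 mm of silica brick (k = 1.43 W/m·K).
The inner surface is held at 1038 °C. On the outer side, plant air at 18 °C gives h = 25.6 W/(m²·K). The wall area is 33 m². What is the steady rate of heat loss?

Model the wall as resistances in series:
R_magnesite brick = L/(kA) = 0.225/(3.43×33) = 0.001988 K/W
R_silica brick = L/(kA) = 0.13/(1.43×33) = 0.002755 K/W
R_outer film = 1/(h_o·A) = 1/(25.6×33) = 0.001184 K/W
R_total = 0.005926 K/W
Q = ΔT / R_total = 1020 / 0.005926

Q ≈ 172000 W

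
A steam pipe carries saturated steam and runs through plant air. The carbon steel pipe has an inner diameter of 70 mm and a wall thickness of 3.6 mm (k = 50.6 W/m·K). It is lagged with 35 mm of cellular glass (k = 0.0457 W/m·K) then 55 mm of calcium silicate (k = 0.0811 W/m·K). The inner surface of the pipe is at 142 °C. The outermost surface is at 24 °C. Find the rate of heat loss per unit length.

Cylindrical conduction, so R = ln(r₂/r₁)/(2πkL) per layer, in series:
R_carbon steel pipe wall = ln(38.6/35)/(2π×50.6×1) = 3.079×10^-4 K/W
R_cellular glass = ln(73.6/38.6)/(2π×0.0457×1) = 2.248 K/W
R_calcium silicate = ln(128.6/73.6)/(2π×0.0811×1) = 1.095 K/W
R_total = 3.343 K/W
Q = ΔT/R_total = 118/3.343

q′ ≈ 35.3 W/m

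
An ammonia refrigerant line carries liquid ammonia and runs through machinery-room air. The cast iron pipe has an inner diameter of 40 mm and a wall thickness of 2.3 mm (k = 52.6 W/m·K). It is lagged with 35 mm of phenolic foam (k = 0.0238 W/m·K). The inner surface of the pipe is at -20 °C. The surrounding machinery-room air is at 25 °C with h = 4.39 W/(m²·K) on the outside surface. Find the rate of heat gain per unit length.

q′ ≈ 6.48 W/m

For a radial system each layer contributes R = ln(r_out/r_in)/(2πkL); films add R = 1/(hA).
R_cast iron pipe wall = ln(22.3/20)/(2π×52.6×1) = 3.294×10^-4 K/W
R_phenolic foam = ln(57.3/22.3)/(2π×0.0238×1) = 6.311 K/W
R_outer film = 1/(h_o·2πr_oL) = 1/(4.39×2π×0.0573×1) = 0.6327 K/W
R_total = 6.944 K/W
Q = ΔT/R_total = 45/6.944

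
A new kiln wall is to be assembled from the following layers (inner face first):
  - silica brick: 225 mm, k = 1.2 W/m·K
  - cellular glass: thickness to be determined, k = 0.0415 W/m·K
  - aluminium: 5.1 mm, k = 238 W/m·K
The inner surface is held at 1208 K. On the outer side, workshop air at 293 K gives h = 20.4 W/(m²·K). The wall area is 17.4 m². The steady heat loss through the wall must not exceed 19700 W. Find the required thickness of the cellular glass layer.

L ≈ 23.7 mm

Treating each layer as a thermal resistance in series:
R_silica brick = L/(kA) = 0.225/(1.2×17.4) = 0.01078 K/W
R_aluminium = L/(kA) = 0.0051/(238×17.4) = 1.232×10^-6 K/W
R_outer film = 1/(h_o·A) = 1/(20.4×17.4) = 0.002817 K/W
Sum of the known resistances R_other = 0.01359 K/W
Required total resistance R_tot = ΔT/Q_allow = 915/19700 = 0.04645 K/W
R_cellular glass = R_tot − R_other = 0.03285 K/W
L = R·k·A = 0.03285×0.0415×17.4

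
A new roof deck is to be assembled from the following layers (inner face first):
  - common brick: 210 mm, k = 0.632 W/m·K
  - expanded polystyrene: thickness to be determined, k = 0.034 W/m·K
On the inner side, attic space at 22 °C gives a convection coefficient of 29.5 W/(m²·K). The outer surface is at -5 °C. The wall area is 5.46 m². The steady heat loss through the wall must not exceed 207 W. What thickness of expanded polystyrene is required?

L ≈ 11.8 mm

Using the resistance-network approach (series):
R_inner film = 1/(h_i·A) = 1/(29.5×5.46) = 0.006208 K/W
R_common brick = L/(kA) = 0.21/(0.632×5.46) = 0.06086 K/W
Sum of the known resistances R_other = 0.06707 K/W
Required total resistance R_tot = ΔT/Q_allow = 27/207 = 0.1304 K/W
R_expanded polystyrene = R_tot − R_other = 0.06337 K/W
L = R·k·A = 0.06337×0.034×5.46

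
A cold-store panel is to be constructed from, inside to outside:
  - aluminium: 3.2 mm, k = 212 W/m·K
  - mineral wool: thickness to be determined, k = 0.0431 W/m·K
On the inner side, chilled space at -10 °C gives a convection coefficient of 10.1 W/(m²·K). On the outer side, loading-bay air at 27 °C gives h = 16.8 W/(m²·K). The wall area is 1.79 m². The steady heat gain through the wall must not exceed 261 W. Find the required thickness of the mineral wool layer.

L ≈ 4.1 mm

Using the resistance-network approach (series):
R_inner film = 1/(h_i·A) = 1/(10.1×1.79) = 0.05531 K/W
R_aluminium = L/(kA) = 0.0032/(212×1.79) = 8.433×10^-6 K/W
R_outer film = 1/(h_o·A) = 1/(16.8×1.79) = 0.03325 K/W
Sum of the known resistances R_other = 0.08857 K/W
Required total resistance R_tot = ΔT/Q_allow = 37/261 = 0.1418 K/W
R_mineral wool = R_tot − R_other = 0.05319 K/W
L = R·k·A = 0.05319×0.0431×1.79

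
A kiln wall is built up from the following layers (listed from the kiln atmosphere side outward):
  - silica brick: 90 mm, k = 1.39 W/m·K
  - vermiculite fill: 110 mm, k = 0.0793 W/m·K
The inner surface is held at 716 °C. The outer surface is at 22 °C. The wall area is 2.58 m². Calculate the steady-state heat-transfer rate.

Q ≈ 1230 W

Treating each layer as a thermal resistance in series:
R_silica brick = L/(kA) = 0.09/(1.39×2.58) = 0.0251 K/W
R_vermiculite fill = L/(kA) = 0.11/(0.0793×2.58) = 0.5377 K/W
R_total = 0.5627 K/W
Q = ΔT / R_total = 694 / 0.5627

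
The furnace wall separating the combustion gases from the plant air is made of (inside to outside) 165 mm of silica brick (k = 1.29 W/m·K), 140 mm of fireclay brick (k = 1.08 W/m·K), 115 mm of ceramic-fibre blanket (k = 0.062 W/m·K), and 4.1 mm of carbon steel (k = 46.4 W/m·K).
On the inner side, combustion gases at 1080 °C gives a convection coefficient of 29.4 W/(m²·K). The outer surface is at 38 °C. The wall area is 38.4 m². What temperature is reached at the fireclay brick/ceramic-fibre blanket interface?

T ≈ 938 °C

Treating each layer as a thermal resistance in series:
R_inner film = 1/(h_i·A) = 1/(29.4×38.4) = 8.858×10^-4 K/W
R_silica brick = L/(kA) = 0.165/(1.29×38.4) = 0.003331 K/W
R_fireclay brick = L/(kA) = 0.14/(1.08×38.4) = 0.003376 K/W
R_ceramic-fibre blanket = L/(kA) = 0.115/(0.062×38.4) = 0.0483 K/W
R_carbon steel = L/(kA) = 0.0041/(46.4×38.4) = 2.301×10^-6 K/W
R_total = 0.0559 K/W;  Q = ΔT/R_total = 1042/0.0559 = 18640 W
T_interface = T_inner − Q·ΣR(inner→interface) = 1080 − 18600×0.007592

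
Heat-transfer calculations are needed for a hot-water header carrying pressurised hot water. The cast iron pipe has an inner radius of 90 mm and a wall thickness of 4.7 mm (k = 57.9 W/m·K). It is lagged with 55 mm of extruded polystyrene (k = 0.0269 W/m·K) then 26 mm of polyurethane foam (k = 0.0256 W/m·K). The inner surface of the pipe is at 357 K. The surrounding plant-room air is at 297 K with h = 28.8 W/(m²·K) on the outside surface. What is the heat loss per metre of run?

q′ ≈ 16.1 W/m

For a radial system each layer contributes R = ln(r_out/r_in)/(2πkL); films add R = 1/(hA).
R_cast iron pipe wall = ln(94.7/90)/(2π×57.9×1) = 1.399×10^-4 K/W
R_extruded polystyrene = ln(149.7/94.7)/(2π×0.0269×1) = 2.709 K/W
R_polyurethane foam = ln(175.7/149.7)/(2π×0.0256×1) = 0.9956 K/W
R_outer film = 1/(h_o·2πr_oL) = 1/(28.8×2π×0.1757×1) = 0.03145 K/W
R_total = 3.737 K/W
Q = ΔT/R_total = 60/3.737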